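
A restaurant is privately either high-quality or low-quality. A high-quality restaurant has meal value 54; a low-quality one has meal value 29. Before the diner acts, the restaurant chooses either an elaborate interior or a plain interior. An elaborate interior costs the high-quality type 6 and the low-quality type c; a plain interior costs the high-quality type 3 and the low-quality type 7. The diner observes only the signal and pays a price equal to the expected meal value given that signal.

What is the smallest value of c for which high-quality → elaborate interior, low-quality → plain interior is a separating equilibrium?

Under separation: elaborate interior → high-quality (pays 54); plain interior → low-quality (pays 29).
High-quality: 54 − 6 = 48 ≥ 29 − 3 = 26. Holds regardless of c. ✓
Low-quality: 29 − 7 ≥ 54 − c, so c ≥ 54 − 22 = 32.

32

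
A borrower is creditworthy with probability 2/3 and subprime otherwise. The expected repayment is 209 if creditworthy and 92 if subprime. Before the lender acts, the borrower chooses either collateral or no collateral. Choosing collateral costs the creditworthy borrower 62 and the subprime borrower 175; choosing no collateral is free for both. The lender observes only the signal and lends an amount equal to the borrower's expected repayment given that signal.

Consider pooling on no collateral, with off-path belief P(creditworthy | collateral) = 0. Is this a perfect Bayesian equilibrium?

On the equilibrium path (no collateral) the lender holds the prior 2/3 and pays 2/3·209 + 1/3·92 = 170. Off-path (collateral) belief 0 gives 0·209 + 1·92 = 92.
Creditworthy: no collateral gives 170 − 0 = 170; collateral gives 92 − 62 = 30. Stays. ✓
Subprime: no collateral gives 170 − 0 = 170; collateral gives 92 − 175 = -83. Stays. ✓
Beliefs are Bayes-consistent on-path and both types best-respond.

Yes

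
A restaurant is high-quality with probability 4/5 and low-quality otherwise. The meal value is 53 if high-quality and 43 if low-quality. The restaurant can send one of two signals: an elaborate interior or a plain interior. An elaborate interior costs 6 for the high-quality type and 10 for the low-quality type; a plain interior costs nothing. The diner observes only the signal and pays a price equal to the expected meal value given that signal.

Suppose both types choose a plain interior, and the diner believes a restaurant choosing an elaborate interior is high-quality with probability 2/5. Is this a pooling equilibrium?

At the pooled signal (plain interior) the diner holds the prior 4/5 and pays 4/5·53 + 1/5·43 = 51. Off-path (elaborate interior) belief 2/5 gives 2/5·53 + 3/5·43 = 47.
High-quality: plain interior gives 51 − 0 = 51; elaborate interior gives 47 − 6 = 41. Stays. ✓
Low-quality: plain interior gives 51 − 0 = 51; elaborate interior gives 47 − 10 = 37. Stays. ✓

Yes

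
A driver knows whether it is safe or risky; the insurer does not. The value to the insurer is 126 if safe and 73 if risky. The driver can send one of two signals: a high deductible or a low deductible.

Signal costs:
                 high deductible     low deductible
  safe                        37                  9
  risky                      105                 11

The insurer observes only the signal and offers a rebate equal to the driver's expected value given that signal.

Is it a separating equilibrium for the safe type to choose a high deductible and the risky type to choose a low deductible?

Yes

Under separation the insurer infers type exactly: high deductible → safe (pays 126), low deductible → risky (pays 73).
Safe: high deductible gives 126 − 37 = 89; low deductible gives 73 − 9 = 64. No deviation. ✓
Risky: low deductible gives 73 − 11 = 62; high deductible gives 126 − 105 = 21. No deviation. ✓
Both incentive constraints hold.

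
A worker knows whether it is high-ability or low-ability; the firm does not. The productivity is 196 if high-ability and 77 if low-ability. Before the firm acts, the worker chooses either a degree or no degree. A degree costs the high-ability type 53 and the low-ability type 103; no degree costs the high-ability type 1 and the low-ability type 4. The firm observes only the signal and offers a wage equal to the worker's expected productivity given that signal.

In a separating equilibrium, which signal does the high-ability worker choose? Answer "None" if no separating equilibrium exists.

Try high-ability → degree, low-ability → no degree:
  Under separation the firm infers type exactly: degree → high-ability (pays 196), no degree → low-ability (pays 77).
  High-ability: degree gives 196 − 53 = 143; no degree gives 77 − 1 = 76. No deviation. ✓
  Low-ability: no degree gives 77 − 4 = 73; degree gives 196 − 103 = 93. Would deviate. ✗
Try high-ability → no degree, low-ability → degree:
  Under separation the firm infers type exactly: no degree → high-ability (pays 196), degree → low-ability (pays 77).
  High-ability: no degree gives 196 − 1 = 195; degree gives 77 − 53 = 24. No deviation. ✓
  Low-ability: degree gives 77 − 103 = -26; no degree gives 196 − 4 = 192. Would deviate. ✗
Neither assignment is incentive-compatible.

None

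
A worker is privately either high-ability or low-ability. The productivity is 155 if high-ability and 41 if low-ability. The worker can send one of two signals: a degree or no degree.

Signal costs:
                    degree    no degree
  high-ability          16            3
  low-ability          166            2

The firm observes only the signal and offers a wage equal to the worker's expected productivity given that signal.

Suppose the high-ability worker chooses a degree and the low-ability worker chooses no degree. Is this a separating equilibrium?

If types separate, degree earns payment 155 and no degree earns 41.
High-ability: degree gives 155 − 16 = 139; no degree gives 41 − 3 = 38. No deviation. ✓
Low-ability: no degree gives 41 − 2 = 39; degree gives 155 − 166 = -11. No deviation. ✓
Both incentive constraints hold.

Yes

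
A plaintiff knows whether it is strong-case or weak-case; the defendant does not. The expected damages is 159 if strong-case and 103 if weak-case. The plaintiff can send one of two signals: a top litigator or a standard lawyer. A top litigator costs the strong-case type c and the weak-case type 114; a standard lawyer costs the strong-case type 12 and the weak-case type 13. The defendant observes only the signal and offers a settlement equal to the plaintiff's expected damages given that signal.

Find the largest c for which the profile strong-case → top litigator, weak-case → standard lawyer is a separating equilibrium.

68

Under separation: top litigator → strong-case (pays 159); standard lawyer → weak-case (pays 103).
Weak-case: 103 − 13 = 90 ≥ 159 − 114 = 45. Holds regardless of c. ✓
Strong-case: 159 − c ≥ 103 − 12, so c ≤ 159 − 91 = 68.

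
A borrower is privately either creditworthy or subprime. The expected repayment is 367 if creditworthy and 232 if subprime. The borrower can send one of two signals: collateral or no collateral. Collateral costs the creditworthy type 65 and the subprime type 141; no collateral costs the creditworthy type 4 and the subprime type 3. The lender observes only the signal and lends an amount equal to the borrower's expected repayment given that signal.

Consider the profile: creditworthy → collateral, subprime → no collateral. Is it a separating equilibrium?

Under separation the lender infers type exactly: collateral → creditworthy (pays 367), no collateral → subprime (pays 232).
Creditworthy: collateral gives 367 − 65 = 302; no collateral gives 232 − 4 = 228. No deviation. ✓
Subprime: no collateral gives 232 − 3 = 229; collateral gives 367 − 141 = 226. No deviation. ✓
Both incentive constraints hold.

Yes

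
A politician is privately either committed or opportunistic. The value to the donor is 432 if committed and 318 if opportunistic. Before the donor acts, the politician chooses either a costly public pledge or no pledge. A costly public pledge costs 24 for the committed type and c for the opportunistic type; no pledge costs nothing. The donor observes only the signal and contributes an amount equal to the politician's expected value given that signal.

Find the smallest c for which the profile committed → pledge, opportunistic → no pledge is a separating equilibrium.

Under separation: pledge → committed (pays 432); no pledge → opportunistic (pays 318).
Committed: 432 − 24 = 408 ≥ 318 − 0 = 318. Holds regardless of c. ✓
Opportunistic: 318 − 0 ≥ 432 − c, so c ≥ 432 − 318 = 114.

114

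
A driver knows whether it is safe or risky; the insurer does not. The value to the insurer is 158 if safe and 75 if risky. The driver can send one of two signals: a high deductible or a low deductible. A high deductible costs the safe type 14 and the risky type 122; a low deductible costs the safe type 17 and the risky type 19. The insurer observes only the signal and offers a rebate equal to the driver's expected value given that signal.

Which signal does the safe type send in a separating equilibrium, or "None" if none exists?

Try safe → high deductible, risky → low deductible:
  If types separate, high deductible earns payment 158 and low deductible earns 75.
  Safe: high deductible gives 158 − 14 = 144; low deductible gives 75 − 17 = 58. No deviation. ✓
  Risky: low deductible gives 75 − 19 = 56; high deductible gives 158 − 122 = 36. No deviation. ✓
Both hold — the safe type sends high deductible.

high deductible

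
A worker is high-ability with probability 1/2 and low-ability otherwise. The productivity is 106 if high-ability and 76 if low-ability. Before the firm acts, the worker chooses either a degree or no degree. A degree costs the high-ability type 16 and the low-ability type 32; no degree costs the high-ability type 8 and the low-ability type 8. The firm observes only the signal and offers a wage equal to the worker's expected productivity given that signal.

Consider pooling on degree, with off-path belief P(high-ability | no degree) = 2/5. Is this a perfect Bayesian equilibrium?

At the pooled signal (degree) the firm holds the prior 1/2 and pays 1/2·106 + 1/2·76 = 91. Off-path (no degree) belief 2/5 gives 2/5·106 + 3/5·76 = 88.
High-ability: degree gives 91 − 16 = 75; no degree gives 88 − 8 = 80. Deviates. ✗
Low-ability: degree gives 91 − 32 = 59; no degree gives 88 − 8 = 80. Deviates. ✗

No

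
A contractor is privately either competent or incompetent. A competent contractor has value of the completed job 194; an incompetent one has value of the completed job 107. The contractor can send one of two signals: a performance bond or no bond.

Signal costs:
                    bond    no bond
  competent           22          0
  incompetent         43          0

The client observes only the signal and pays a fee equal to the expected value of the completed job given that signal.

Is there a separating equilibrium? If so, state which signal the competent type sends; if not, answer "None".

Try competent → bond, incompetent → no bond:
  If types separate, bond earns payment 194 and no bond earns 107.
  Competent: bond gives 194 − 22 = 172; no bond gives 107 − 0 = 107. No deviation. ✓
  Incompetent: no bond gives 107 − 0 = 107; bond gives 194 − 43 = 151. Would deviate. ✗
Try competent → no bond, incompetent → bond:
  If types separate, no bond earns payment 194 and bond earns 107.
  Competent: no bond gives 194 − 0 = 194; bond gives 107 − 22 = 85. No deviation. ✓
  Incompetent: bond gives 107 − 43 = 64; no bond gives 194 − 0 = 194. Would deviate. ✗
Neither assignment is incentive-compatible.

None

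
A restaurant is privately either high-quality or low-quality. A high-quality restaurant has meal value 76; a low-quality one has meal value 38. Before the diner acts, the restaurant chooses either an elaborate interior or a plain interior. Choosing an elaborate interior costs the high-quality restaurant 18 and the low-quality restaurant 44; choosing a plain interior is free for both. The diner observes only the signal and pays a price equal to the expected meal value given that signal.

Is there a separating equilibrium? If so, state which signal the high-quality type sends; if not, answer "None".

Try high-quality → elaborate interior, low-quality → plain interior:
  If types separate, elaborate interior earns payment 76 and plain interior earns 38.
  High-quality: elaborate interior gives 76 − 18 = 58; plain interior gives 38 − 0 = 38. No deviation. ✓
  Low-quality: plain interior gives 38 − 0 = 38; elaborate interior gives 76 − 44 = 32. No deviation. ✓
Both hold — the high-quality type sends elaborate interior.

elaborate interior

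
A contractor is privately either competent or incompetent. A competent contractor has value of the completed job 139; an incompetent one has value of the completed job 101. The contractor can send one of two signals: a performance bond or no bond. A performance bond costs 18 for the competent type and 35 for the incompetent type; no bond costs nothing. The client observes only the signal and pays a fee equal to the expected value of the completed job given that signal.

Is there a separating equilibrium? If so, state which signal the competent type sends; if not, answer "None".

Try competent → bond, incompetent → no bond:
  Under separation the client infers type exactly: bond → competent (pays 139), no bond → incompetent (pays 101).
  Competent: bond gives 139 − 18 = 121; no bond gives 101 − 0 = 101. No deviation. ✓
  Incompetent: no bond gives 101 − 0 = 101; bond gives 139 − 35 = 104. Would deviate. ✗
Try competent → no bond, incompetent → bond:
  Under separation the client infers type exactly: no bond → competent (pays 139), bond → incompetent (pays 101).
  Competent: no bond gives 139 − 0 = 139; bond gives 101 − 18 = 83. No deviation. ✓
  Incompetent: bond gives 101 − 35 = 66; no bond gives 139 − 0 = 139. Would deviate. ✗
Neither assignment is incentive-compatible.

None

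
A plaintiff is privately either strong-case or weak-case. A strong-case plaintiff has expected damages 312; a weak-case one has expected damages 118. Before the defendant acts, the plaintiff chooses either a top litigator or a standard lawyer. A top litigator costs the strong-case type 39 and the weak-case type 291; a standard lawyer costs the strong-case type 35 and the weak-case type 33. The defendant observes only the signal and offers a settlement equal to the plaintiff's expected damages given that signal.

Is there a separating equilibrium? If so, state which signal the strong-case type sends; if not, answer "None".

top litigator

Try strong-case → top litigator, weak-case → standard lawyer:
  If types separate, top litigator earns payment 312 and standard lawyer earns 118.
  Strong-case: top litigator gives 312 − 39 = 273; standard lawyer gives 118 − 35 = 83. No deviation. ✓
  Weak-case: standard lawyer gives 118 − 33 = 85; top litigator gives 312 − 291 = 21. No deviation. ✓
Both hold — the strong-case type sends top litigator.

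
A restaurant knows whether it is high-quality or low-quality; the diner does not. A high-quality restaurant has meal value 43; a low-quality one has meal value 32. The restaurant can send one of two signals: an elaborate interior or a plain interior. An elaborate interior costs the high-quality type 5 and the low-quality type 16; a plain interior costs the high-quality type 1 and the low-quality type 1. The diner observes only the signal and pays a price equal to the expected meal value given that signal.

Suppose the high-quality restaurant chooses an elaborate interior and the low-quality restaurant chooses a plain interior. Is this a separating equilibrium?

If types separate, elaborate interior earns payment 43 and plain interior earns 32.
High-quality: elaborate interior gives 43 − 5 = 38; plain interior gives 32 − 1 = 31. No deviation. ✓
Low-quality: plain interior gives 32 − 1 = 31; elaborate interior gives 43 − 16 = 27. No deviation. ✓
Neither type gains from mimicking the other.

Yes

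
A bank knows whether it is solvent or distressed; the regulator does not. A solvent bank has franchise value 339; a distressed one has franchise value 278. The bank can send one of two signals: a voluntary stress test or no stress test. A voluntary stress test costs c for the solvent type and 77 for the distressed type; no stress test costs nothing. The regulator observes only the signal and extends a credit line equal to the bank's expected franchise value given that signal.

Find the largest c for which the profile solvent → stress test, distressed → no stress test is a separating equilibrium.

61

Under separation: stress test → solvent (pays 339); no stress test → distressed (pays 278).
Distressed: 278 − 0 = 278 ≥ 339 − 77 = 262. Holds regardless of c. ✓
Solvent: 339 − c ≥ 278 − 0, so c ≤ 339 − 278 = 61.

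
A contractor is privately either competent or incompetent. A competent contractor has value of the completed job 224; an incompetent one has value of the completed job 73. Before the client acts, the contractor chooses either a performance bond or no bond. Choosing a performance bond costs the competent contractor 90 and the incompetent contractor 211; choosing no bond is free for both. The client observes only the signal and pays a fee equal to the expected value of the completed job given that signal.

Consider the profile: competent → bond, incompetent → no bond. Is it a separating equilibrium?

Yes

Under separation the client infers type exactly: bond → competent (pays 224), no bond → incompetent (pays 73).
Competent: bond gives 224 − 90 = 134; no bond gives 73 − 0 = 73. No deviation. ✓
Incompetent: no bond gives 73 − 0 = 73; bond gives 224 − 211 = 13. No deviation. ✓
Both incentive constraints hold.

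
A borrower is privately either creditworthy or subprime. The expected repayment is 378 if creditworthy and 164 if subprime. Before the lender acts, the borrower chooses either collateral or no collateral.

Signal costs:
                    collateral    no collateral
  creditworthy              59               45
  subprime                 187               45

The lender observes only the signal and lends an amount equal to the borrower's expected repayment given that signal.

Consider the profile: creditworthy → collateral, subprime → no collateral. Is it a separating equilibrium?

Under separation the lender infers type exactly: collateral → creditworthy (pays 378), no collateral → subprime (pays 164).
Creditworthy: collateral gives 378 − 59 = 319; no collateral gives 164 − 45 = 119. No deviation. ✓
Subprime: no collateral gives 164 − 45 = 119; collateral gives 378 − 187 = 191. Would deviate. ✗

No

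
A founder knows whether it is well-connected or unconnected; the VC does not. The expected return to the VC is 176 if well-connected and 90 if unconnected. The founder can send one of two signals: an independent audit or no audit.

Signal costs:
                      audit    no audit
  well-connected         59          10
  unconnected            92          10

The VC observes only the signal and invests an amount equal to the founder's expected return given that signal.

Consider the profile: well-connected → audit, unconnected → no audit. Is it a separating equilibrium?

If types separate, audit earns payment 176 and no audit earns 90.
Well-connected: audit gives 176 − 59 = 117; no audit gives 90 − 10 = 80. No deviation. ✓
Unconnected: no audit gives 90 − 10 = 80; audit gives 176 − 92 = 84. Would deviate. ✗

No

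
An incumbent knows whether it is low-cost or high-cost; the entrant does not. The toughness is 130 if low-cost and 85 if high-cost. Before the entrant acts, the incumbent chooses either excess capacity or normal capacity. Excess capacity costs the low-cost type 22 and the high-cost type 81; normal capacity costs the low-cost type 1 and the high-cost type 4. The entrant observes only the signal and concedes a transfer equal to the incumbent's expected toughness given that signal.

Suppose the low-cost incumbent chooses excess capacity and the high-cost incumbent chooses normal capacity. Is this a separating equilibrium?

Yes

Under separation the entrant infers type exactly: excess capacity → low-cost (pays 130), normal capacity → high-cost (pays 85).
Low-cost: excess capacity gives 130 − 22 = 108; normal capacity gives 85 − 1 = 84. No deviation. ✓
High-cost: normal capacity gives 85 − 4 = 81; excess capacity gives 130 − 81 = 49. No deviation. ✓
Neither type gains from mimicking the other.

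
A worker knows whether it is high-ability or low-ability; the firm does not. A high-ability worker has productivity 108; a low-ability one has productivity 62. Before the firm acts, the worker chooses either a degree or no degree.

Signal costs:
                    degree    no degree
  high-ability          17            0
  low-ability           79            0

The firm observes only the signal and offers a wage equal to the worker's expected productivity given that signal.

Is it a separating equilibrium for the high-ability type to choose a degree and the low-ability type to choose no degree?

If types separate, degree earns payment 108 and no degree earns 62.
High-ability: degree gives 108 − 17 = 91; no degree gives 62 − 0 = 62. No deviation. ✓
Low-ability: no degree gives 62 − 0 = 62; degree gives 108 − 79 = 29. No deviation. ✓
Neither type gains from mimicking the other.

Yes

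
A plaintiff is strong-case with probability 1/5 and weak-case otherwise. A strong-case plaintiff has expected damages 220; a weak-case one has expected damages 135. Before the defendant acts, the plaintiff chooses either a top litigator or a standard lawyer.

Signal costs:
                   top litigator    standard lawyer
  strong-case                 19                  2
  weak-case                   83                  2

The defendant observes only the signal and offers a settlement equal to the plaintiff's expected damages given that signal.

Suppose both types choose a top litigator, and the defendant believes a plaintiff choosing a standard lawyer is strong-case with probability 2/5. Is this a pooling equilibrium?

On the equilibrium path (top litigator) the defendant holds the prior 1/5 and pays 1/5·220 + 4/5·135 = 152. Off-path (standard lawyer) belief 2/5 gives 2/5·220 + 3/5·135 = 169.
Strong-case: top litigator gives 152 − 19 = 133; standard lawyer gives 169 − 2 = 167. Deviates. ✗
Weak-case: top litigator gives 152 − 83 = 69; standard lawyer gives 169 − 2 = 167. Deviates. ✗

No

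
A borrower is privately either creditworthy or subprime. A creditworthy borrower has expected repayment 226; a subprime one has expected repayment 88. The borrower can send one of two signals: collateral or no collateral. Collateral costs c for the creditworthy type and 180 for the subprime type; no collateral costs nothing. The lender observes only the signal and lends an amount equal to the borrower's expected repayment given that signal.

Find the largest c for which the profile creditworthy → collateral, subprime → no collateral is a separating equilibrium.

Under separation: collateral → creditworthy (pays 226); no collateral → subprime (pays 88).
Subprime: 88 − 0 = 88 ≥ 226 − 180 = 46. Holds regardless of c. ✓
Creditworthy: 226 − c ≥ 88 − 0, so c ≤ 226 − 88 = 138.

138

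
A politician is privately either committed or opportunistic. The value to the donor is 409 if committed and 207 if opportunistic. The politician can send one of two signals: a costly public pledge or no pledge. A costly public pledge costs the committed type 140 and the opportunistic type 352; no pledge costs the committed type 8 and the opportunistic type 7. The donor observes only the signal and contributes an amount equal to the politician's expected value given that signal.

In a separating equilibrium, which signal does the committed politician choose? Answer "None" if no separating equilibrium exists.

Try committed → pledge, opportunistic → no pledge:
  If types separate, pledge earns payment 409 and no pledge earns 207.
  Committed: pledge gives 409 − 140 = 269; no pledge gives 207 − 8 = 199. No deviation. ✓
  Opportunistic: no pledge gives 207 − 7 = 200; pledge gives 409 − 352 = 57. No deviation. ✓
Both hold — the committed type sends pledge.

pledge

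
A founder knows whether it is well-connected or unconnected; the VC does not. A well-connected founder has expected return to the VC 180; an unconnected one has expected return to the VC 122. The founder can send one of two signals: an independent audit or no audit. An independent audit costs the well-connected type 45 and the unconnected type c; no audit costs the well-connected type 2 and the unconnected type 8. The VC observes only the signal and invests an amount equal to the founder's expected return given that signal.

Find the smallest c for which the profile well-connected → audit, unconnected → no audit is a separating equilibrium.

66

Under separation: audit → well-connected (pays 180); no audit → unconnected (pays 122).
Well-connected: 180 − 45 = 135 ≥ 122 − 2 = 120. Holds regardless of c. ✓
Unconnected: 122 − 8 ≥ 180 − c, so c ≥ 180 − 114 = 66.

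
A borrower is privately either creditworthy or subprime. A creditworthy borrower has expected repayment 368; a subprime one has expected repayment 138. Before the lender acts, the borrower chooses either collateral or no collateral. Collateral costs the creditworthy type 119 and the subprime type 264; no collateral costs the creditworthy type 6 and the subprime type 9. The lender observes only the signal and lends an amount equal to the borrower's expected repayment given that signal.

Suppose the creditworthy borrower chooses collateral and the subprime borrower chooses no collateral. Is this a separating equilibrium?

Yes

If types separate, collateral earns payment 368 and no collateral earns 138.
Creditworthy: collateral gives 368 − 119 = 249; no collateral gives 138 − 6 = 132. No deviation. ✓
Subprime: no collateral gives 138 − 9 = 129; collateral gives 368 − 264 = 104. No deviation. ✓
Both incentive constraints hold.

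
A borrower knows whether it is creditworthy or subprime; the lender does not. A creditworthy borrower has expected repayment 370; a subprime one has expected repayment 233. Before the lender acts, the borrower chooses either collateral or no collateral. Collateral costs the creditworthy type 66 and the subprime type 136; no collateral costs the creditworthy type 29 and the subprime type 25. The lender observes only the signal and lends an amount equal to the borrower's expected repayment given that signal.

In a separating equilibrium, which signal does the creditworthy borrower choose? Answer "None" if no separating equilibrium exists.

None

Try creditworthy → collateral, subprime → no collateral:
  If types separate, collateral earns payment 370 and no collateral earns 233.
  Creditworthy: collateral gives 370 − 66 = 304; no collateral gives 233 − 29 = 204. No deviation. ✓
  Subprime: no collateral gives 233 − 25 = 208; collateral gives 370 − 136 = 234. Would deviate. ✗
Try creditworthy → no collateral, subprime → collateral:
  If types separate, no collateral earns payment 370 and collateral earns 233.
  Creditworthy: no collateral gives 370 − 29 = 341; collateral gives 233 − 66 = 167. No deviation. ✓
  Subprime: collateral gives 233 − 136 = 97; no collateral gives 370 − 25 = 345. Would deviate. ✗
Neither assignment is incentive-compatible.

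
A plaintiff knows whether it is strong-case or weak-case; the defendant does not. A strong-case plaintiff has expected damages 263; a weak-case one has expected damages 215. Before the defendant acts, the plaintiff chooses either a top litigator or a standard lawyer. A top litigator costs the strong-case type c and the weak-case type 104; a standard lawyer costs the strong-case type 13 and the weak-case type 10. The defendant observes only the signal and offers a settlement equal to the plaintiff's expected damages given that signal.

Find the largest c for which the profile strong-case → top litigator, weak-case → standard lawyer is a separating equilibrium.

Under separation: top litigator → strong-case (pays 263); standard lawyer → weak-case (pays 215).
Weak-case: 215 − 10 = 205 ≥ 263 − 104 = 159. Holds regardless of c. ✓
Strong-case: 263 − c ≥ 215 − 13, so c ≤ 263 − 202 = 61.

61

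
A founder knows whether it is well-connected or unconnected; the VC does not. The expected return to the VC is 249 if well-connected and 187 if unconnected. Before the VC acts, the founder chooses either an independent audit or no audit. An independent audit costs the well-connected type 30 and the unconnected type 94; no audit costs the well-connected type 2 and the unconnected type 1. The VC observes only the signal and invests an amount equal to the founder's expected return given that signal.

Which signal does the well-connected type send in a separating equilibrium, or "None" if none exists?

audit

Try well-connected → audit, unconnected → no audit:
  If types separate, audit earns payment 249 and no audit earns 187.
  Well-connected: audit gives 249 − 30 = 219; no audit gives 187 − 2 = 185. No deviation. ✓
  Unconnected: no audit gives 187 − 1 = 186; audit gives 249 − 94 = 155. No deviation. ✓
Both hold — the well-connected type sends audit.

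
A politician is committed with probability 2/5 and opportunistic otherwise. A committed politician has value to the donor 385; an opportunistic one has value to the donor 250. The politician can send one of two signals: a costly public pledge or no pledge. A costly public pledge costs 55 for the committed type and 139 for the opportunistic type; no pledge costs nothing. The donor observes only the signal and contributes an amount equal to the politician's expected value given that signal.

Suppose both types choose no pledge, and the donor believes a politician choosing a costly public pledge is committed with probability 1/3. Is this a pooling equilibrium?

On the equilibrium path (no pledge) the donor holds the prior 2/5 and pays 2/5·385 + 3/5·250 = 304. Off-path (pledge) belief 1/3 gives 1/3·385 + 2/3·250 = 295.
Committed: no pledge gives 304 − 0 = 304; pledge gives 295 − 55 = 240. Stays. ✓
Opportunistic: no pledge gives 304 − 0 = 304; pledge gives 295 − 139 = 156. Stays. ✓
Beliefs are Bayes-consistent on-path and both types best-respond.

Yes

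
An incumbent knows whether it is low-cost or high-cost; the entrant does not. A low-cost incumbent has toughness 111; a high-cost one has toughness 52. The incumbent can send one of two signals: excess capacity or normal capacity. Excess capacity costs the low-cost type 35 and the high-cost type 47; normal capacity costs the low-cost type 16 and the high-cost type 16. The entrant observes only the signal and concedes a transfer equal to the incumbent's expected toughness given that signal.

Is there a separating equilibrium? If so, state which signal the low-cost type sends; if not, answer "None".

Try low-cost → excess capacity, high-cost → normal capacity:
  If types separate, excess capacity earns payment 111 and normal capacity earns 52.
  Low-cost: excess capacity gives 111 − 35 = 76; normal capacity gives 52 − 16 = 36. No deviation. ✓
  High-cost: normal capacity gives 52 − 16 = 36; excess capacity gives 111 − 47 = 64. Would deviate. ✗
Try low-cost → normal capacity, high-cost → excess capacity:
  If types separate, normal capacity earns payment 111 and excess capacity earns 52.
  Low-cost: normal capacity gives 111 − 16 = 95; excess capacity gives 52 − 35 = 17. No deviation. ✓
  High-cost: excess capacity gives 52 − 47 = 5; normal capacity gives 111 − 16 = 95. Would deviate. ✗
Neither assignment is incentive-compatible.

None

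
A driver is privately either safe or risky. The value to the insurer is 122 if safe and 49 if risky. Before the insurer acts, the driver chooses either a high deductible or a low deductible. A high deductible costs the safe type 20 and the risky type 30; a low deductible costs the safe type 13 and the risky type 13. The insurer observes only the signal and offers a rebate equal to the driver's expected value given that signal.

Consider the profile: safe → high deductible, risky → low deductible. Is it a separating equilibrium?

No

If types separate, high deductible earns payment 122 and low deductible earns 49.
Safe: high deductible gives 122 − 20 = 102; low deductible gives 49 − 13 = 36. No deviation. ✓
Risky: low deductible gives 49 − 13 = 36; high deductible gives 122 − 30 = 92. Would deviate. ✗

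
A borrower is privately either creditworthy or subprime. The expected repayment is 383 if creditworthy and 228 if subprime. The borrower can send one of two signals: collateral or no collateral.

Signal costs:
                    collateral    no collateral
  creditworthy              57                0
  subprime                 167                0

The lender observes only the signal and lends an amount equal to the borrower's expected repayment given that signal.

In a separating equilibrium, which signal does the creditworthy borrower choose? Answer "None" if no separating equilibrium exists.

collateral

Try creditworthy → collateral, subprime → no collateral:
  If types separate, collateral earns payment 383 and no collateral earns 228.
  Creditworthy: collateral gives 383 − 57 = 326; no collateral gives 228 − 0 = 228. No deviation. ✓
  Subprime: no collateral gives 228 − 0 = 228; collateral gives 383 − 167 = 216. No deviation. ✓
Both hold — the creditworthy type sends collateral.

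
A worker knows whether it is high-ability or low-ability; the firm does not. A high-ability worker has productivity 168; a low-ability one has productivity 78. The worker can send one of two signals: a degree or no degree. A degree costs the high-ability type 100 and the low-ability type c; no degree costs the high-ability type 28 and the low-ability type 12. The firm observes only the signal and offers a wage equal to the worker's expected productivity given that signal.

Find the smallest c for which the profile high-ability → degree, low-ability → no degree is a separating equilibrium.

Under separation: degree → high-ability (pays 168); no degree → low-ability (pays 78).
High-ability: 168 − 100 = 68 ≥ 78 − 28 = 50. Holds regardless of c. ✓
Low-ability: 78 − 12 ≥ 168 − c, so c ≥ 168 − 66 = 102.

102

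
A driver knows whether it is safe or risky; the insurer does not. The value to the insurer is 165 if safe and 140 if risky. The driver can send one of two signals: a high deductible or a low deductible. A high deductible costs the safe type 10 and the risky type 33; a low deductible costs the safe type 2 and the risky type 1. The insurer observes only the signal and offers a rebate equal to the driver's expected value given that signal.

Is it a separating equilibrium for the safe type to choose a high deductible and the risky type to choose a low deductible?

Yes

If types separate, high deductible earns payment 165 and low deductible earns 140.
Safe: high deductible gives 165 − 10 = 155; low deductible gives 140 − 2 = 138. No deviation. ✓
Risky: low deductible gives 140 − 1 = 139; high deductible gives 165 − 33 = 132. No deviation. ✓
Neither type gains from mimicking the other.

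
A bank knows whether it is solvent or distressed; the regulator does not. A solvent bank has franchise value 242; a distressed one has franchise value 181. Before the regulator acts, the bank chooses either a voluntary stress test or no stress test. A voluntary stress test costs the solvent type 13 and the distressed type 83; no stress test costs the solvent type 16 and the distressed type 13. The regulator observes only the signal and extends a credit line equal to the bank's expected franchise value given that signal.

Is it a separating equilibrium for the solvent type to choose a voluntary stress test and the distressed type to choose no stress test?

Yes

Under separation the regulator infers type exactly: stress test → solvent (pays 242), no stress test → distressed (pays 181).
Solvent: stress test gives 242 − 13 = 229; no stress test gives 181 − 16 = 165. No deviation. ✓
Distressed: no stress test gives 181 − 13 = 168; stress test gives 242 − 83 = 159. No deviation. ✓
Both incentive constraints hold.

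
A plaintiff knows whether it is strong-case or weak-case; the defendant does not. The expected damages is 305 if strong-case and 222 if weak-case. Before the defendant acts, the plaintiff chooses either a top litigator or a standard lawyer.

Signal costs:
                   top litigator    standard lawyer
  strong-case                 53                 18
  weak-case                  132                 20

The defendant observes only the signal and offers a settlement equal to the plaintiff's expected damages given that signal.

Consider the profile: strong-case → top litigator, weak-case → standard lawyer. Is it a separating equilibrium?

If types separate, top litigator earns payment 305 and standard lawyer earns 222.
Strong-case: top litigator gives 305 − 53 = 252; standard lawyer gives 222 − 18 = 204. No deviation. ✓
Weak-case: standard lawyer gives 222 − 20 = 202; top litigator gives 305 − 132 = 173. No deviation. ✓
Neither type gains from mimicking the other.

Yes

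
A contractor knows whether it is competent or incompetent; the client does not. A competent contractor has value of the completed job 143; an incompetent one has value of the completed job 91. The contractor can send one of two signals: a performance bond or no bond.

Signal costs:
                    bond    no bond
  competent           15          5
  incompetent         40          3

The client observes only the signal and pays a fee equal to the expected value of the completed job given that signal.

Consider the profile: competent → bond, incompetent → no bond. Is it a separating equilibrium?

If types separate, bond earns payment 143 and no bond earns 91.
Competent: bond gives 143 − 15 = 128; no bond gives 91 − 5 = 86. No deviation. ✓
Incompetent: no bond gives 91 − 3 = 88; bond gives 143 − 40 = 103. Would deviate. ✗

No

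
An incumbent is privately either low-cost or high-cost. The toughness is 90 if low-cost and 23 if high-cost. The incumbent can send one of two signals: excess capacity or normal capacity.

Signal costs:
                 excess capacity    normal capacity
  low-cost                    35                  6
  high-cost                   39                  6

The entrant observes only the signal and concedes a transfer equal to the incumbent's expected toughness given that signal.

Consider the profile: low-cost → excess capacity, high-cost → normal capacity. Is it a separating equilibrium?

If types separate, excess capacity earns payment 90 and normal capacity earns 23.
Low-cost: excess capacity gives 90 − 35 = 55; normal capacity gives 23 − 6 = 17. No deviation. ✓
High-cost: normal capacity gives 23 − 6 = 17; excess capacity gives 90 − 39 = 51. Would deviate. ✗

No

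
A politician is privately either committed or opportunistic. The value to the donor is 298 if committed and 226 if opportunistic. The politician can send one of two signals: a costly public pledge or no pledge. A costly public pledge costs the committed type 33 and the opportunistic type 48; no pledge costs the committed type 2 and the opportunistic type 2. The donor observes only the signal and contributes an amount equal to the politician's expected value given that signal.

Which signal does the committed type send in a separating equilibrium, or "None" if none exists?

Try committed → pledge, opportunistic → no pledge:
  Under separation the donor infers type exactly: pledge → committed (pays 298), no pledge → opportunistic (pays 226).
  Committed: pledge gives 298 − 33 = 265; no pledge gives 226 − 2 = 224. No deviation. ✓
  Opportunistic: no pledge gives 226 − 2 = 224; pledge gives 298 − 48 = 250. Would deviate. ✗
Try committed → no pledge, opportunistic → pledge:
  Under separation the donor infers type exactly: no pledge → committed (pays 298), pledge → opportunistic (pays 226).
  Committed: no pledge gives 298 − 2 = 296; pledge gives 226 − 33 = 193. No deviation. ✓
  Opportunistic: pledge gives 226 − 48 = 178; no pledge gives 298 − 2 = 296. Would deviate. ✗
Neither assignment is incentive-compatible.

None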